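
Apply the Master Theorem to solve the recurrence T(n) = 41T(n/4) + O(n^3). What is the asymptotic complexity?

Master Theorem for T(n) = 41T(n/4) + O(n^3):

a = 41, b = 4, c = 3
log_b(a) = log_4(41) = 2.6788

Case 3: c = 3 > log_4(41) = 2.6788
T(n) = O(n^3) = O(n^3)

For T(n) = 41T(n/4) + O(n^3): log_4(41) = 2.6788. This is Case 3 of the Master Theorem (c > log_b(a), work dominated by root), giving O(n^3).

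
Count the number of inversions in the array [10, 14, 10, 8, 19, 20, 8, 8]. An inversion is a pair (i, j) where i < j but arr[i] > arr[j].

Finding inversions in [10, 14, 10, 8, 19, 20, 8, 8]:

(0, 3): arr[0]=10 > arr[3]=8
(0, 6): arr[0]=10 > arr[6]=8
(0, 7): arr[0]=10 > arr[7]=8
(1, 2): arr[1]=14 > arr[2]=10
(1, 3): arr[1]=14 > arr[3]=8
(1, 6): arr[1]=14 > arr[6]=8
(1, 7): arr[1]=14 > arr[7]=8
(2, 3): arr[2]=10 > arr[3]=8
(2, 6): arr[2]=10 > arr[6]=8
(2, 7): arr[2]=10 > arr[7]=8
(4, 6): arr[4]=19 > arr[6]=8
(4, 7): arr[4]=19 > arr[7]=8
(5, 6): arr[5]=20 > arr[6]=8
(5, 7): arr[5]=20 > arr[7]=8

Total inversions: 14

The array has 14 inversion(s): (0,3), (0,6), (0,7), (1,2), (1,3), (1,6), (1,7), (2,3), (2,6), (2,7), (4,6), (4,7), (5,6), (5,7). Each pair (i,j) satisfies i < j and arr[i] > arr[j].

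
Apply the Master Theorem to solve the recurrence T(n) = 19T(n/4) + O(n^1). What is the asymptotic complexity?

Master Theorem for T(n) = 19T(n/4) + O(n^1):

a = 19, b = 4, c = 1
log_b(a) = log_4(19) = 2.1240

Case 1: c = 1 < log_4(19) = 2.1240
T(n) = O(n^(log_4 19))

For T(n) = 19T(n/4) + O(n^1): log_4(19) = 2.1240. This is Case 1 of the Master Theorem (c < log_b(a), work dominated by leaves), giving O(n^(log_4 19)).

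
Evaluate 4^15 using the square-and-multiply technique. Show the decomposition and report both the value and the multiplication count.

Computing 4^15 by squaring (build up from 4^1; each line after the first costs one multiplication):

4^1 = 4
4^2 = (4^1)^2 = 4^2 = 16
4^3 = 4 * 4^2 = 4 * 16 = 64
4^6 = (4^3)^2 = 64^2 = 4096
4^7 = 4 * 4^6 = 4 * 4096 = 16384
4^14 = (4^7)^2 = 16384^2 = 268435456
4^15 = 4 * 4^14 = 4 * 268435456 = 1073741824

Result: 1073741824
Multiplications needed: 6 (6 lines after 4^1)

4^15 = 1073741824. Using exponentiation by squaring, this requires 6 multiplications. The key idea: if the exponent is even, square the half-power; if odd, multiply by the base once.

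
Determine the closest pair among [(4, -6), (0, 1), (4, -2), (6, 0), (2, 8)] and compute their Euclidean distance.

Computing all pairwise distances among 5 points:

d((4, -6), (0, 1)) = 8.0623
d((4, -6), (4, -2)) = 4.0
d((4, -6), (6, 0)) = 6.3246
d((4, -6), (2, 8)) = 14.1421
d((0, 1), (4, -2)) = 5.0
d((0, 1), (6, 0)) = 6.0828
d((0, 1), (2, 8)) = 7.2801
d((4, -2), (6, 0)) = 2.8284 <-- minimum
d((4, -2), (2, 8)) = 10.198
d((6, 0), (2, 8)) = 8.9443

Closest pair: (4, -2) and (6, 0) with distance 2.8284

The closest pair is (4, -2) and (6, 0) with Euclidean distance 2.8284. For 5 points, brute-force pairwise comparison is shown above. For large n, the divide-and-conquer algorithm (sort by x, recurse on halves, check the dividing strip) achieves O(n log n).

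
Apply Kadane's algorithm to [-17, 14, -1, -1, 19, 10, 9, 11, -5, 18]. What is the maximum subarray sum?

Using Kadane's algorithm on [-17, 14, -1, -1, 19, 10, 9, 11, -5, 18]:

Scanning through the array:
Position 1 (value 14): max_ending_here = 14, max_so_far = 14
Position 2 (value -1): max_ending_here = 13, max_so_far = 14
Position 3 (value -1): max_ending_here = 12, max_so_far = 14
Position 4 (value 19): max_ending_here = 31, max_so_far = 31
Position 5 (value 10): max_ending_here = 41, max_so_far = 41
Position 6 (value 9): max_ending_here = 50, max_so_far = 50
Position 7 (value 11): max_ending_here = 61, max_so_far = 61
Position 8 (value -5): max_ending_here = 56, max_so_far = 61
Position 9 (value 18): max_ending_here = 74, max_so_far = 74

Maximum subarray: [14, -1, -1, 19, 10, 9, 11, -5, 18]
Maximum sum: 74

The maximum subarray is [14, -1, -1, 19, 10, 9, 11, -5, 18] with sum 74. This subarray runs from index 1 to index 9.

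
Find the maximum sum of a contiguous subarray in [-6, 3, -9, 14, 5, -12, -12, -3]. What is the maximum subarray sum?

Using Kadane's algorithm on [-6, 3, -9, 14, 5, -12, -12, -3]:

Scanning through the array:
Position 1 (value 3): max_ending_here = 3, max_so_far = 3
Position 2 (value -9): max_ending_here = -6, max_so_far = 3
Position 3 (value 14): max_ending_here = 14, max_so_far = 14
Position 4 (value 5): max_ending_here = 19, max_so_far = 19
Position 5 (value -12): max_ending_here = 7, max_so_far = 19
Position 6 (value -12): max_ending_here = -5, max_so_far = 19
Position 7 (value -3): max_ending_here = -3, max_so_far = 19

Maximum subarray: [14, 5]
Maximum sum: 19

The maximum subarray is [14, 5] with sum 19. This subarray runs from index 3 to index 4.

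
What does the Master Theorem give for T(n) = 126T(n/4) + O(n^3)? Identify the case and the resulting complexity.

Master Theorem for T(n) = 126T(n/4) + O(n^3):

a = 126, b = 4, c = 3
log_b(a) = log_4(126) = 3.4886

Case 1: c = 3 < log_4(126) = 3.4886
T(n) = O(n^(log_4 126))

For T(n) = 126T(n/4) + O(n^3): log_4(126) = 3.4886. This is Case 1 of the Master Theorem (c < log_b(a), work dominated by leaves), giving O(n^(log_4 126)).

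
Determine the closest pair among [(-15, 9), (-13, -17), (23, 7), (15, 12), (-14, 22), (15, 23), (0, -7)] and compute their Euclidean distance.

Computing all pairwise distances among 7 points:

d((-15, 9), (-13, -17)) = 26.0768
d((-15, 9), (23, 7)) = 38.0526
d((-15, 9), (15, 12)) = 30.1496
d((-15, 9), (-14, 22)) = 13.0384
d((-15, 9), (15, 23)) = 33.1059
d((-15, 9), (0, -7)) = 21.9317
d((-13, -17), (23, 7)) = 43.2666
d((-13, -17), (15, 12)) = 40.3113
d((-13, -17), (-14, 22)) = 39.0128
d((-13, -17), (15, 23)) = 48.8262
d((-13, -17), (0, -7)) = 16.4012
d((23, 7), (15, 12)) = 9.434 <-- minimum
d((23, 7), (-14, 22)) = 39.9249
d((23, 7), (15, 23)) = 17.8885
d((23, 7), (0, -7)) = 26.9258
d((15, 12), (-14, 22)) = 30.6757
d((15, 12), (15, 23)) = 11.0
d((15, 12), (0, -7)) = 24.2074
d((-14, 22), (15, 23)) = 29.0172
d((-14, 22), (0, -7)) = 32.2025
d((15, 23), (0, -7)) = 33.541

Closest pair: (23, 7) and (15, 12) with distance 9.434

The closest pair is (23, 7) and (15, 12) with Euclidean distance 9.434. For 7 points, brute-force pairwise comparison is shown above. For large n, the divide-and-conquer algorithm (sort by x, recurse on halves, check the dividing strip) achieves O(n log n).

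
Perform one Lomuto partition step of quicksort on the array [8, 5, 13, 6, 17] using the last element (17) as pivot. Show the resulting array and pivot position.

Lomuto partition with pivot = 17:

Initial array: [8, 5, 13, 6, 17]

arr[0]=8 <= 17: swap with position 0, array becomes [8, 5, 13, 6, 17]
arr[1]=5 <= 17: swap with position 1, array becomes [8, 5, 13, 6, 17]
arr[2]=13 <= 17: swap with position 2, array becomes [8, 5, 13, 6, 17]
arr[3]=6 <= 17: swap with position 3, array becomes [8, 5, 13, 6, 17]

Place pivot at position 4: [8, 5, 13, 6, 17]
Pivot position: 4

After partitioning with pivot 17, the array becomes [8, 5, 13, 6, 17]. The pivot is placed at index 4. All elements to the left of the pivot are <= 17, and all elements to the right are > 17.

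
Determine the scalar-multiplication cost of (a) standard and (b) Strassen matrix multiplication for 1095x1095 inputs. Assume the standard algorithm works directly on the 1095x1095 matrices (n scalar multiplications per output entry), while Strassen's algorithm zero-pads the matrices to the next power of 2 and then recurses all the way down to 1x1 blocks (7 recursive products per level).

Matrix multiplication for 1095x1095 matrices:

Strassen's algorithm requires power-of-2 dimensions. Pad 1095x1095 to 2048x2048 (next power of 2).

Standard algorithm: 1095^3 = 1312932375 multiplications
Strassen's algorithm: 7^(log2(2048)) = 7^11 = 1977326743 multiplications
Difference: 1312932375 - 1977326743 = -664394368 (Strassen uses MORE here due to padding overhead — for small or just-over-power-of-2 n, padding can outweigh the per-level savings)

Standard: 1312932375 multiplications (1095^3). Strassen: 1977326743 multiplications (7^11, after padding to 2048x2048). Strassen reduces 8 recursive multiplications to 7 at each level.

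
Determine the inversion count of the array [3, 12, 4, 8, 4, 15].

Finding inversions in [3, 12, 4, 8, 4, 15]:

(1, 2): arr[1]=12 > arr[2]=4
(1, 3): arr[1]=12 > arr[3]=8
(1, 4): arr[1]=12 > arr[4]=4
(3, 4): arr[3]=8 > arr[4]=4

Total inversions: 4

The array has 4 inversion(s): (1,2), (1,3), (1,4), (3,4). Each pair (i,j) satisfies i < j and arr[i] > arr[j].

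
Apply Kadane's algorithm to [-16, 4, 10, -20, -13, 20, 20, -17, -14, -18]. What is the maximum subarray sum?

Using Kadane's algorithm on [-16, 4, 10, -20, -13, 20, 20, -17, -14, -18]:

Scanning through the array:
Position 1 (value 4): max_ending_here = 4, max_so_far = 4
Position 2 (value 10): max_ending_here = 14, max_so_far = 14
Position 3 (value -20): max_ending_here = -6, max_so_far = 14
Position 4 (value -13): max_ending_here = -13, max_so_far = 14
Position 5 (value 20): max_ending_here = 20, max_so_far = 20
Position 6 (value 20): max_ending_here = 40, max_so_far = 40
Position 7 (value -17): max_ending_here = 23, max_so_far = 40
Position 8 (value -14): max_ending_here = 9, max_so_far = 40
Position 9 (value -18): max_ending_here = -9, max_so_far = 40

Maximum subarray: [20, 20]
Maximum sum: 40

The maximum subarray is [20, 20] with sum 40. This subarray runs from index 5 to index 6.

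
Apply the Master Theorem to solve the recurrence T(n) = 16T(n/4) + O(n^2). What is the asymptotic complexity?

Master Theorem for T(n) = 16T(n/4) + O(n^2):

a = 16, b = 4, c = 2
log_b(a) = log_4(16) = 2.0000

Case 2: c = 2 = log_4(16) = 2.0000
T(n) = O(n^2 log n) = O(n^2 log n)

For T(n) = 16T(n/4) + O(n^2): log_4(16) = 2.0000. This is Case 2 of the Master Theorem (c = log_b(a), equal work at all levels), giving O(n^2 log n).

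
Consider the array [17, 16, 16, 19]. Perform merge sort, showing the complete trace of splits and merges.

Merge sort trace:

Split: [17, 16, 16, 19] -> [17, 16] and [16, 19]
  Split: [17, 16] -> [17] and [16]
  Merge: [17] + [16] -> [16, 17]
  Split: [16, 19] -> [16] and [19]
  Merge: [16] + [19] -> [16, 19]
Merge: [16, 17] + [16, 19] -> [16, 16, 17, 19]

Final sorted array: [16, 16, 17, 19]

The merge sort proceeds by recursively splitting the array and merging sorted halves.
After all merges, the sorted array is [16, 16, 17, 19].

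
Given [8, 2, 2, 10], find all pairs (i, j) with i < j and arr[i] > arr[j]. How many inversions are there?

Finding inversions in [8, 2, 2, 10]:

(0, 1): arr[0]=8 > arr[1]=2
(0, 2): arr[0]=8 > arr[2]=2

Total inversions: 2

The array has 2 inversion(s): (0,1), (0,2). Each pair (i,j) satisfies i < j and arr[i] > arr[j].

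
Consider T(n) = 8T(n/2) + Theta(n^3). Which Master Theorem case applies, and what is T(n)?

Master Theorem for T(n) = 8T(n/2) + O(n^3):

a = 8, b = 2, c = 3
log_b(a) = log_2(8) = 3.0000

Case 2: c = 3 = log_2(8) = 3.0000
T(n) = O(n^3 log n) = O(n^3 log n)

For T(n) = 8T(n/2) + O(n^3): log_2(8) = 3.0000. This is Case 2 of the Master Theorem (c = log_b(a), equal work at all levels), giving O(n^3 log n).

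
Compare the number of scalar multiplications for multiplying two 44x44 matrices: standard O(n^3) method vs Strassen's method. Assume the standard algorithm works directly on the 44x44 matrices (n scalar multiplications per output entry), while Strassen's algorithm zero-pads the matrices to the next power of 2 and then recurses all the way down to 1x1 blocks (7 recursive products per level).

Matrix multiplication for 44x44 matrices:

Strassen's algorithm requires power-of-2 dimensions. Pad 44x44 to 64x64 (next power of 2).

Standard algorithm: 44^3 = 85184 multiplications
Strassen's algorithm: 7^(log2(64)) = 7^6 = 117649 multiplications
Difference: 85184 - 117649 = -32465 (Strassen uses MORE here due to padding overhead — for small or just-over-power-of-2 n, padding can outweigh the per-level savings)

Standard: 85184 multiplications (44^3). Strassen: 117649 multiplications (7^6, after padding to 64x64). Strassen reduces 8 recursive multiplications to 7 at each level.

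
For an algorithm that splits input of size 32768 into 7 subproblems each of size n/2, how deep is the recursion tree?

For divide and conquer with division factor 2:

Problem sizes at each level:
Level 0: 32768
Level 1: 16384
Level 2: 8192
Level 3: 4096
Level 4: 2048
Level 5: 1024
Level 6: 512
Level 7: 256
Level 8: 128
Level 9: 64
Level 10: 32
Level 11: 16
Level 12: 8
Level 13: 4
Level 14: 2
Level 15: 1

The root is level 0 and the size-1 base case is level 15 (the tree spans levels 0 through 15, i.e. 16 levels counting the root), so the depth is the number of divisions: log_2(32768) = 15

The recursion tree depth is log_2(32768) = 15. At each level, the problem size is divided by 2, so it takes 15 divisions to reduce to a base case of size 1. The algorithm makes 7 recursive calls at each level.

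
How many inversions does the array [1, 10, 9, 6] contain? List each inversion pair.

Finding inversions in [1, 10, 9, 6]:

(1, 2): arr[1]=10 > arr[2]=9
(1, 3): arr[1]=10 > arr[3]=6
(2, 3): arr[2]=9 > arr[3]=6

Total inversions: 3

The array has 3 inversion(s): (1,2), (1,3), (2,3). Each pair (i,j) satisfies i < j and arr[i] > arr[j].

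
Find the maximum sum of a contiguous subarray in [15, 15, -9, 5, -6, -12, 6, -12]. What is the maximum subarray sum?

Using Kadane's algorithm on [15, 15, -9, 5, -6, -12, 6, -12]:

Scanning through the array:
Position 1 (value 15): max_ending_here = 30, max_so_far = 30
Position 2 (value -9): max_ending_here = 21, max_so_far = 30
Position 3 (value 5): max_ending_here = 26, max_so_far = 30
Position 4 (value -6): max_ending_here = 20, max_so_far = 30
Position 5 (value -12): max_ending_here = 8, max_so_far = 30
Position 6 (value 6): max_ending_here = 14, max_so_far = 30
Position 7 (value -12): max_ending_here = 2, max_so_far = 30

Maximum subarray: [15, 15]
Maximum sum: 30

The maximum subarray is [15, 15] with sum 30. This subarray runs from index 0 to index 1.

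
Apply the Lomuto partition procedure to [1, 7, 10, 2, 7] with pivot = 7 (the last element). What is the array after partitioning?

Lomuto partition with pivot = 7:

Initial array: [1, 7, 10, 2, 7]

arr[0]=1 <= 7: swap with position 0, array becomes [1, 7, 10, 2, 7]
arr[1]=7 <= 7: swap with position 1, array becomes [1, 7, 10, 2, 7]
arr[2]=10 > 7: no swap
arr[3]=2 <= 7: swap with position 2, array becomes [1, 7, 2, 10, 7]

Place pivot at position 3: [1, 7, 2, 7, 10]
Pivot position: 3

After partitioning with pivot 7, the array becomes [1, 7, 2, 7, 10]. The pivot is placed at index 3. All elements to the left of the pivot are <= 7, and all elements to the right are > 7.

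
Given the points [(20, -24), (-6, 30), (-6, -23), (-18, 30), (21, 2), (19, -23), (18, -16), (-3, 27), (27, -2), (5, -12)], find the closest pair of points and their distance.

Computing all pairwise distances among 10 points:

d((20, -24), (-6, 30)) = 59.9333
d((20, -24), (-6, -23)) = 26.0192
d((20, -24), (-18, 30)) = 66.0303
d((20, -24), (21, 2)) = 26.0192
d((20, -24), (19, -23)) = 1.4142 <-- minimum
d((20, -24), (18, -16)) = 8.2462
d((20, -24), (-3, 27)) = 55.9464
d((20, -24), (27, -2)) = 23.0868
d((20, -24), (5, -12)) = 19.2094
d((-6, 30), (-6, -23)) = 53.0
d((-6, 30), (-18, 30)) = 12.0
d((-6, 30), (21, 2)) = 38.8973
d((-6, 30), (19, -23)) = 58.6003
d((-6, 30), (18, -16)) = 51.8845
d((-6, 30), (-3, 27)) = 4.2426
d((-6, 30), (27, -2)) = 45.9674
d((-6, 30), (5, -12)) = 43.4166
d((-6, -23), (-18, 30)) = 54.3415
d((-6, -23), (21, 2)) = 36.7967
d((-6, -23), (19, -23)) = 25.0
d((-6, -23), (18, -16)) = 25.0
d((-6, -23), (-3, 27)) = 50.0899
d((-6, -23), (27, -2)) = 39.1152
d((-6, -23), (5, -12)) = 15.5563
d((-18, 30), (21, 2)) = 48.0104
d((-18, 30), (19, -23)) = 64.6375
d((-18, 30), (18, -16)) = 58.4123
d((-18, 30), (-3, 27)) = 15.2971
d((-18, 30), (27, -2)) = 55.2178
d((-18, 30), (5, -12)) = 47.8853
d((21, 2), (19, -23)) = 25.0799
d((21, 2), (18, -16)) = 18.2483
d((21, 2), (-3, 27)) = 34.6554
d((21, 2), (27, -2)) = 7.2111
d((21, 2), (5, -12)) = 21.2603
d((19, -23), (18, -16)) = 7.0711
d((19, -23), (-3, 27)) = 54.626
d((19, -23), (27, -2)) = 22.4722
d((19, -23), (5, -12)) = 17.8045
d((18, -16), (-3, 27)) = 47.8539
d((18, -16), (27, -2)) = 16.6433
d((18, -16), (5, -12)) = 13.6015
d((-3, 27), (27, -2)) = 41.7253
d((-3, 27), (5, -12)) = 39.8121
d((27, -2), (5, -12)) = 24.1661

Closest pair: (20, -24) and (19, -23) with distance 1.4142

The closest pair is (20, -24) and (19, -23) with Euclidean distance 1.4142. For 10 points, brute-force pairwise comparison is shown above. For large n, the divide-and-conquer algorithm (sort by x, recurse on halves, check the dividing strip) achieves O(n log n).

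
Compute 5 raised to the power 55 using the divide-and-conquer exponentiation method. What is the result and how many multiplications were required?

Computing 5^55 by squaring (build up from 5^1; each line after the first costs one multiplication):

5^1 = 5
5^2 = (5^1)^2 = 5^2 = 25
5^3 = 5 * 5^2 = 5 * 25 = 125
5^6 = (5^3)^2 = 125^2 = 15625
5^12 = (5^6)^2 = 15625^2 = 244140625
5^13 = 5 * 5^12 = 5 * 244140625 = 1220703125
5^26 = (5^13)^2 = 1220703125^2 = 1490116119384765625
5^27 = 5 * 5^26 = 5 * 1490116119384765625 = 7450580596923828125
5^54 = (5^27)^2 = 7450580596923828125^2 = 55511151231257827021181583404541015625
5^55 = 5 * 5^54 = 5 * 55511151231257827021181583404541015625 = 277555756156289135105907917022705078125

Result: 277555756156289135105907917022705078125
Multiplications needed: 9 (9 lines after 5^1)

5^55 = 277555756156289135105907917022705078125. Using exponentiation by squaring, this requires 9 multiplications. The key idea: if the exponent is even, square the half-power; if odd, multiply by the base once.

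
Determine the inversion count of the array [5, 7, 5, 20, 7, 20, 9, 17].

Finding inversions in [5, 7, 5, 20, 7, 20, 9, 17]:

(1, 2): arr[1]=7 > arr[2]=5
(3, 4): arr[3]=20 > arr[4]=7
(3, 6): arr[3]=20 > arr[6]=9
(3, 7): arr[3]=20 > arr[7]=17
(5, 6): arr[5]=20 > arr[6]=9
(5, 7): arr[5]=20 > arr[7]=17

Total inversions: 6

The array has 6 inversion(s): (1,2), (3,4), (3,6), (3,7), (5,6), (5,7). Each pair (i,j) satisfies i < j and arr[i] > arr[j].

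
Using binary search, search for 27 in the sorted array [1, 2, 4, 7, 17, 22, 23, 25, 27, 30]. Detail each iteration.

Binary search for 27 in [1, 2, 4, 7, 17, 22, 23, 25, 27, 30]:

lo=0, hi=9, mid=4, arr[mid]=17 -> 17 < 27, search right half
lo=5, hi=9, mid=7, arr[mid]=25 -> 25 < 27, search right half
lo=8, hi=9, mid=8, arr[mid]=27 -> Found target at index 8!

Binary search finds 27 at index 8 after 3 comparisons. The search repeatedly halves the search space by comparing with the middle element.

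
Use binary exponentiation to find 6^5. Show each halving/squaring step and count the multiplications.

Computing 6^5 by squaring (build up from 6^1; each line after the first costs one multiplication):

6^1 = 6
6^2 = (6^1)^2 = 6^2 = 36
6^4 = (6^2)^2 = 36^2 = 1296
6^5 = 6 * 6^4 = 6 * 1296 = 7776

Result: 7776
Multiplications needed: 3 (3 lines after 6^1)

6^5 = 7776. Using exponentiation by squaring, this requires 3 multiplications. The key idea: if the exponent is even, square the half-power; if odd, multiply by the base once.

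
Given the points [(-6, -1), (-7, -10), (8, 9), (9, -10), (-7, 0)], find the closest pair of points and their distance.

Computing all pairwise distances among 5 points:

d((-6, -1), (-7, -10)) = 9.0554
d((-6, -1), (8, 9)) = 17.2047
d((-6, -1), (9, -10)) = 17.4929
d((-6, -1), (-7, 0)) = 1.4142 <-- minimum
d((-7, -10), (8, 9)) = 24.2074
d((-7, -10), (9, -10)) = 16.0
d((-7, -10), (-7, 0)) = 10.0
d((8, 9), (9, -10)) = 19.0263
d((8, 9), (-7, 0)) = 17.4929
d((9, -10), (-7, 0)) = 18.868

Closest pair: (-6, -1) and (-7, 0) with distance 1.4142

The closest pair is (-6, -1) and (-7, 0) with Euclidean distance 1.4142. For 5 points, brute-force pairwise comparison is shown above. For large n, the divide-and-conquer algorithm (sort by x, recurse on halves, check the dividing strip) achieves O(n log n).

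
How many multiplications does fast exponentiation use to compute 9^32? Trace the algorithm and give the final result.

Computing 9^32 by squaring (build up from 9^1; each line after the first costs one multiplication):

9^1 = 9
9^2 = (9^1)^2 = 9^2 = 81
9^4 = (9^2)^2 = 81^2 = 6561
9^8 = (9^4)^2 = 6561^2 = 43046721
9^16 = (9^8)^2 = 43046721^2 = 1853020188851841
9^32 = (9^16)^2 = 1853020188851841^2 = 3433683820292512484657849089281

Result: 3433683820292512484657849089281
Multiplications needed: 5 (5 lines after 9^1)

9^32 = 3433683820292512484657849089281. Using exponentiation by squaring, this requires 5 multiplications. The key idea: if the exponent is even, square the half-power; if odd, multiply by the base once.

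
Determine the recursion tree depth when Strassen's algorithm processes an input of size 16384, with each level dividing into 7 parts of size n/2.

For divide and conquer with division factor 2:

Problem sizes at each level:
Level 0: 16384
Level 1: 8192
Level 2: 4096
Level 3: 2048
Level 4: 1024
Level 5: 512
Level 6: 256
Level 7: 128
Level 8: 64
Level 9: 32
Level 10: 16
Level 11: 8
Level 12: 4
Level 13: 2
Level 14: 1

The root is level 0 and the size-1 base case is level 14 (the tree spans levels 0 through 14, i.e. 15 levels counting the root), so the depth is the number of divisions: log_2(16384) = 14

The recursion tree depth is log_2(16384) = 14. At each level, the problem size is divided by 2, so it takes 14 divisions to reduce to a base case of size 1. The algorithm makes 7 recursive calls at each level.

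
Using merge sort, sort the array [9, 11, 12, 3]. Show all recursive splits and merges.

Merge sort trace:

Split: [9, 11, 12, 3] -> [9, 11] and [12, 3]
  Split: [9, 11] -> [9] and [11]
  Merge: [9] + [11] -> [9, 11]
  Split: [12, 3] -> [12] and [3]
  Merge: [12] + [3] -> [3, 12]
Merge: [9, 11] + [3, 12] -> [3, 9, 11, 12]

Final sorted array: [3, 9, 11, 12]

The merge sort proceeds by recursively splitting the array and merging sorted halves.
After all merges, the sorted array is [3, 9, 11, 12].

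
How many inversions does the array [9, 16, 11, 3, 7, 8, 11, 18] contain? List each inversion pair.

Finding inversions in [9, 16, 11, 3, 7, 8, 11, 18]:

(0, 3): arr[0]=9 > arr[3]=3
(0, 4): arr[0]=9 > arr[4]=7
(0, 5): arr[0]=9 > arr[5]=8
(1, 2): arr[1]=16 > arr[2]=11
(1, 3): arr[1]=16 > arr[3]=3
(1, 4): arr[1]=16 > arr[4]=7
(1, 5): arr[1]=16 > arr[5]=8
(1, 6): arr[1]=16 > arr[6]=11
(2, 3): arr[2]=11 > arr[3]=3
(2, 4): arr[2]=11 > arr[4]=7
(2, 5): arr[2]=11 > arr[5]=8

Total inversions: 11

The array has 11 inversion(s): (0,3), (0,4), (0,5), (1,2), (1,3), (1,4), (1,5), (1,6), (2,3), (2,4), (2,5). Each pair (i,j) satisfies i < j and arr[i] > arr[j].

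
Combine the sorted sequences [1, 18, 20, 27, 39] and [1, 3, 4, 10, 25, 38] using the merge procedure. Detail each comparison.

Merging process:

Compare 1 vs 1: take 1 from left. Merged: [1]
Compare 18 vs 1: take 1 from right. Merged: [1, 1]
Compare 18 vs 3: take 3 from right. Merged: [1, 1, 3]
Compare 18 vs 4: take 4 from right. Merged: [1, 1, 3, 4]
Compare 18 vs 10: take 10 from right. Merged: [1, 1, 3, 4, 10]
Compare 18 vs 25: take 18 from left. Merged: [1, 1, 3, 4, 10, 18]
Compare 20 vs 25: take 20 from left. Merged: [1, 1, 3, 4, 10, 18, 20]
Compare 27 vs 25: take 25 from right. Merged: [1, 1, 3, 4, 10, 18, 20, 25]
Compare 27 vs 38: take 27 from left. Merged: [1, 1, 3, 4, 10, 18, 20, 25, 27]
Compare 39 vs 38: take 38 from right. Merged: [1, 1, 3, 4, 10, 18, 20, 25, 27, 38]
Append remaining from left: [39]. Merged: [1, 1, 3, 4, 10, 18, 20, 25, 27, 38, 39]

Final merged array: [1, 1, 3, 4, 10, 18, 20, 25, 27, 38, 39]
Total comparisons: 10

The merged array is [1, 1, 3, 4, 10, 18, 20, 25, 27, 38, 39], requiring 10 comparisons. The merge step runs in O(n) time where n is the total number of elements.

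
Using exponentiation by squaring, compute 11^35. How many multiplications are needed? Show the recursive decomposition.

Computing 11^35 by squaring (build up from 11^1; each line after the first costs one multiplication):

11^1 = 11
11^2 = (11^1)^2 = 11^2 = 121
11^4 = (11^2)^2 = 121^2 = 14641
11^8 = (11^4)^2 = 14641^2 = 214358881
11^16 = (11^8)^2 = 214358881^2 = 45949729863572161
11^17 = 11 * 11^16 = 11 * 45949729863572161 = 505447028499293771
11^34 = (11^17)^2 = 505447028499293771^2 = 255476698618765889551019445759400441
11^35 = 11 * 11^34 = 11 * 255476698618765889551019445759400441 = 2810243684806424785061213903353404851

Result: 2810243684806424785061213903353404851
Multiplications needed: 7 (7 lines after 11^1)

11^35 = 2810243684806424785061213903353404851. Using exponentiation by squaring, this requires 7 multiplications. The key idea: if the exponent is even, square the half-power; if odd, multiply by the base once.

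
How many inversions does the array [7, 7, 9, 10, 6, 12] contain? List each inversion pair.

Finding inversions in [7, 7, 9, 10, 6, 12]:

(0, 4): arr[0]=7 > arr[4]=6
(1, 4): arr[1]=7 > arr[4]=6
(2, 4): arr[2]=9 > arr[4]=6
(3, 4): arr[3]=10 > arr[4]=6

Total inversions: 4

The array has 4 inversion(s): (0,4), (1,4), (2,4), (3,4). Each pair (i,j) satisfies i < j and arr[i] > arr[j].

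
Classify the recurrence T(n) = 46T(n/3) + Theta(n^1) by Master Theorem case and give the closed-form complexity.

Master Theorem for T(n) = 46T(n/3) + O(n^1):

a = 46, b = 3, c = 1
log_b(a) = log_3(46) = 3.4850

Case 1: c = 1 < log_3(46) = 3.4850
T(n) = O(n^(log_3 46))

For T(n) = 46T(n/3) + O(n^1): log_3(46) = 3.4850. This is Case 1 of the Master Theorem (c < log_b(a), work dominated by leaves), giving O(n^(log_3 46)).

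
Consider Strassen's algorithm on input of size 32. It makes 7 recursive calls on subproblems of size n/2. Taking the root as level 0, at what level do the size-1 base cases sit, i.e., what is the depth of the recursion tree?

For divide and conquer with division factor 2:

Problem sizes at each level:
Level 0: 32
Level 1: 16
Level 2: 8
Level 3: 4
Level 4: 2
Level 5: 1

The root is level 0 and the size-1 base case is level 5 (the tree spans levels 0 through 5, i.e. 6 levels counting the root), so the depth is the number of divisions: log_2(32) = 5

The recursion tree depth is log_2(32) = 5. At each level, the problem size is divided by 2, so it takes 5 divisions to reduce to a base case of size 1. The algorithm makes 7 recursive calls at each level.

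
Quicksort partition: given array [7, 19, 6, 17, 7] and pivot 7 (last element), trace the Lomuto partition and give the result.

Lomuto partition with pivot = 7:

Initial array: [7, 19, 6, 17, 7]

arr[0]=7 <= 7: swap with position 0, array becomes [7, 19, 6, 17, 7]
arr[1]=19 > 7: no swap
arr[2]=6 <= 7: swap with position 1, array becomes [7, 6, 19, 17, 7]
arr[3]=17 > 7: no swap

Place pivot at position 2: [7, 6, 7, 17, 19]
Pivot position: 2

After partitioning with pivot 7, the array becomes [7, 6, 7, 17, 19]. The pivot is placed at index 2. All elements to the left of the pivot are <= 7, and all elements to the right are > 7.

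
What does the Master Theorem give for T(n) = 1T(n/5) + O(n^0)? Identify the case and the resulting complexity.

Master Theorem for T(n) = 1T(n/5) + O(n^0):

a = 1, b = 5, c = 0
log_b(a) = log_5(1) = 0.0000

Case 2: c = 0 = log_5(1) = 0.0000
T(n) = O(n^0 log n) = O(log n)

For T(n) = 1T(n/5) + O(n^0): log_5(1) = 0.0000. This is Case 2 of the Master Theorem (c = log_b(a), equal work at all levels), giving O(log n).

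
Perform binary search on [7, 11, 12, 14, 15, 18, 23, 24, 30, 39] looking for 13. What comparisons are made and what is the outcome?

Binary search for 13 in [7, 11, 12, 14, 15, 18, 23, 24, 30, 39]:

lo=0, hi=9, mid=4, arr[mid]=15 -> 15 > 13, search left half
lo=0, hi=3, mid=1, arr[mid]=11 -> 11 < 13, search right half
lo=2, hi=3, mid=2, arr[mid]=12 -> 12 < 13, search right half
lo=3, hi=3, mid=3, arr[mid]=14 -> 14 > 13, search left half
lo=3 > hi=2, target 13 not found

Binary search determines that 13 is not in the array after 4 comparisons. The search space was exhausted without finding the target.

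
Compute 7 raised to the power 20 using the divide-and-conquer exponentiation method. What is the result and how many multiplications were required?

Computing 7^20 by squaring (build up from 7^1; each line after the first costs one multiplication):

7^1 = 7
7^2 = (7^1)^2 = 7^2 = 49
7^4 = (7^2)^2 = 49^2 = 2401
7^5 = 7 * 7^4 = 7 * 2401 = 16807
7^10 = (7^5)^2 = 16807^2 = 282475249
7^20 = (7^10)^2 = 282475249^2 = 79792266297612001

Result: 79792266297612001
Multiplications needed: 5 (5 lines after 7^1)

7^20 = 79792266297612001. Using exponentiation by squaring, this requires 5 multiplications. The key idea: if the exponent is even, square the half-power; if odd, multiply by the base once.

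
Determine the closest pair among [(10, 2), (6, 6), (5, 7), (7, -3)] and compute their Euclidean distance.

Computing all pairwise distances among 4 points:

d((10, 2), (6, 6)) = 5.6569
d((10, 2), (5, 7)) = 7.0711
d((10, 2), (7, -3)) = 5.831
d((6, 6), (5, 7)) = 1.4142 <-- minimum
d((6, 6), (7, -3)) = 9.0554
d((5, 7), (7, -3)) = 10.198

Closest pair: (6, 6) and (5, 7) with distance 1.4142

The closest pair is (6, 6) and (5, 7) with Euclidean distance 1.4142. For 4 points, brute-force pairwise comparison is shown above. For large n, the divide-and-conquer algorithm (sort by x, recurse on halves, check the dividing strip) achieves O(n log n).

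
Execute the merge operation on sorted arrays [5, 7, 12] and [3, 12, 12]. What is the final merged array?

Merging process:

Compare 5 vs 3: take 3 from right. Merged: [3]
Compare 5 vs 12: take 5 from left. Merged: [3, 5]
Compare 7 vs 12: take 7 from left. Merged: [3, 5, 7]
Compare 12 vs 12: take 12 from left. Merged: [3, 5, 7, 12]
Append remaining from right: [12, 12]. Merged: [3, 5, 7, 12, 12, 12]

Final merged array: [3, 5, 7, 12, 12, 12]
Total comparisons: 4

The merged array is [3, 5, 7, 12, 12, 12], requiring 4 comparisons. The merge step runs in O(n) time where n is the total number of elements.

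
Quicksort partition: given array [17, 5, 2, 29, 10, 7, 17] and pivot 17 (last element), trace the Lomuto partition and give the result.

Lomuto partition with pivot = 17:

Initial array: [17, 5, 2, 29, 10, 7, 17]

arr[0]=17 <= 17: swap with position 0, array becomes [17, 5, 2, 29, 10, 7, 17]
arr[1]=5 <= 17: swap with position 1, array becomes [17, 5, 2, 29, 10, 7, 17]
arr[2]=2 <= 17: swap with position 2, array becomes [17, 5, 2, 29, 10, 7, 17]
arr[3]=29 > 17: no swap
arr[4]=10 <= 17: swap with position 3, array becomes [17, 5, 2, 10, 29, 7, 17]
arr[5]=7 <= 17: swap with position 4, array becomes [17, 5, 2, 10, 7, 29, 17]

Place pivot at position 5: [17, 5, 2, 10, 7, 17, 29]
Pivot position: 5

After partitioning with pivot 17, the array becomes [17, 5, 2, 10, 7, 17, 29]. The pivot is placed at index 5. All elements to the left of the pivot are <= 17, and all elements to the right are > 17.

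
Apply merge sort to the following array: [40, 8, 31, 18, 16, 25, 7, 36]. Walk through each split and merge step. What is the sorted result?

Merge sort trace:

Split: [40, 8, 31, 18, 16, 25, 7, 36] -> [40, 8, 31, 18] and [16, 25, 7, 36]
  Split: [40, 8, 31, 18] -> [40, 8] and [31, 18]
    Split: [40, 8] -> [40] and [8]
    Merge: [40] + [8] -> [8, 40]
    Split: [31, 18] -> [31] and [18]
    Merge: [31] + [18] -> [18, 31]
  Merge: [8, 40] + [18, 31] -> [8, 18, 31, 40]
  Split: [16, 25, 7, 36] -> [16, 25] and [7, 36]
    Split: [16, 25] -> [16] and [25]
    Merge: [16] + [25] -> [16, 25]
    Split: [7, 36] -> [7] and [36]
    Merge: [7] + [36] -> [7, 36]
  Merge: [16, 25] + [7, 36] -> [7, 16, 25, 36]
Merge: [8, 18, 31, 40] + [7, 16, 25, 36] -> [7, 8, 16, 18, 25, 31, 36, 40]

Final sorted array: [7, 8, 16, 18, 25, 31, 36, 40]

The merge sort proceeds by recursively splitting the array and merging sorted halves.
After all merges, the sorted array is [7, 8, 16, 18, 25, 31, 36, 40].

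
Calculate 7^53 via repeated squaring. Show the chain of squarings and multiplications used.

Computing 7^53 by squaring (build up from 7^1; each line after the first costs one multiplication):

7^1 = 7
7^2 = (7^1)^2 = 7^2 = 49
7^3 = 7 * 7^2 = 7 * 49 = 343
7^6 = (7^3)^2 = 343^2 = 117649
7^12 = (7^6)^2 = 117649^2 = 13841287201
7^13 = 7 * 7^12 = 7 * 13841287201 = 96889010407
7^26 = (7^13)^2 = 96889010407^2 = 9387480337647754305649
7^52 = (7^26)^2 = 9387480337647754305649^2 = 88124787089723195184393736687912818113311201
7^53 = 7 * 7^52 = 7 * 88124787089723195184393736687912818113311201 = 616873509628062366290756156815389726793178407

Result: 616873509628062366290756156815389726793178407
Multiplications needed: 8 (8 lines after 7^1)

7^53 = 616873509628062366290756156815389726793178407. Using exponentiation by squaring, this requires 8 multiplications. The key idea: if the exponent is even, square the half-power; if odd, multiply by the base once.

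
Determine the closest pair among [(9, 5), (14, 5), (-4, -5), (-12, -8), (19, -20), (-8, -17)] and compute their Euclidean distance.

Computing all pairwise distances among 6 points:

d((9, 5), (14, 5)) = 5.0 <-- minimum
d((9, 5), (-4, -5)) = 16.4012
d((9, 5), (-12, -8)) = 24.6982
d((9, 5), (19, -20)) = 26.9258
d((9, 5), (-8, -17)) = 27.8029
d((14, 5), (-4, -5)) = 20.5913
d((14, 5), (-12, -8)) = 29.0689
d((14, 5), (19, -20)) = 25.4951
d((14, 5), (-8, -17)) = 31.1127
d((-4, -5), (-12, -8)) = 8.544
d((-4, -5), (19, -20)) = 27.4591
d((-4, -5), (-8, -17)) = 12.6491
d((-12, -8), (19, -20)) = 33.2415
d((-12, -8), (-8, -17)) = 9.8489
d((19, -20), (-8, -17)) = 27.1662

Closest pair: (9, 5) and (14, 5) with distance 5.0

The closest pair is (9, 5) and (14, 5) with Euclidean distance 5.0. For 6 points, brute-force pairwise comparison is shown above. For large n, the divide-and-conquer algorithm (sort by x, recurse on halves, check the dividing strip) achieves O(n log n).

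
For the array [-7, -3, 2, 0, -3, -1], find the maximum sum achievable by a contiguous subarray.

Using Kadane's algorithm on [-7, -3, 2, 0, -3, -1]:

Scanning through the array:
Position 1 (value -3): max_ending_here = -3, max_so_far = -3
Position 2 (value 2): max_ending_here = 2, max_so_far = 2
Position 3 (value 0): max_ending_here = 2, max_so_far = 2
Position 4 (value -3): max_ending_here = -1, max_so_far = 2
Position 5 (value -1): max_ending_here = -1, max_so_far = 2

Maximum subarray: [2]
Maximum sum: 2

The maximum subarray is [2] with sum 2. This subarray runs from index 2 to index 2.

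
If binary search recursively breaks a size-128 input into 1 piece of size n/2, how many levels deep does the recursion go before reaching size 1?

For divide and conquer with division factor 2:

Problem sizes at each level:
Level 0: 128
Level 1: 64
Level 2: 32
Level 3: 16
Level 4: 8
Level 5: 4
Level 6: 2
Level 7: 1

The root is level 0 and the size-1 base case is level 7 (the tree spans levels 0 through 7, i.e. 8 levels counting the root), so the depth is the number of divisions: log_2(128) = 7

The recursion tree depth is log_2(128) = 7. At each level, the problem size is divided by 2, so it takes 7 divisions to reduce to a base case of size 1. The algorithm makes 1 recursive call at each level.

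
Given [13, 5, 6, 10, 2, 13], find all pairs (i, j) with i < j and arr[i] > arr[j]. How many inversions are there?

Finding inversions in [13, 5, 6, 10, 2, 13]:

(0, 1): arr[0]=13 > arr[1]=5
(0, 2): arr[0]=13 > arr[2]=6
(0, 3): arr[0]=13 > arr[3]=10
(0, 4): arr[0]=13 > arr[4]=2
(1, 4): arr[1]=5 > arr[4]=2
(2, 4): arr[2]=6 > arr[4]=2
(3, 4): arr[3]=10 > arr[4]=2

Total inversions: 7

The array has 7 inversion(s): (0,1), (0,2), (0,3), (0,4), (1,4), (2,4), (3,4). Each pair (i,j) satisfies i < j and arr[i] > arr[j].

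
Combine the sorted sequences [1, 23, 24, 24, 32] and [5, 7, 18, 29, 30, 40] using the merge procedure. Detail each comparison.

Merging process:

Compare 1 vs 5: take 1 from left. Merged: [1]
Compare 23 vs 5: take 5 from right. Merged: [1, 5]
Compare 23 vs 7: take 7 from right. Merged: [1, 5, 7]
Compare 23 vs 18: take 18 from right. Merged: [1, 5, 7, 18]
Compare 23 vs 29: take 23 from left. Merged: [1, 5, 7, 18, 23]
Compare 24 vs 29: take 24 from left. Merged: [1, 5, 7, 18, 23, 24]
Compare 24 vs 29: take 24 from left. Merged: [1, 5, 7, 18, 23, 24, 24]
Compare 32 vs 29: take 29 from right. Merged: [1, 5, 7, 18, 23, 24, 24, 29]
Compare 32 vs 30: take 30 from right. Merged: [1, 5, 7, 18, 23, 24, 24, 29, 30]
Compare 32 vs 40: take 32 from left. Merged: [1, 5, 7, 18, 23, 24, 24, 29, 30, 32]
Append remaining from right: [40]. Merged: [1, 5, 7, 18, 23, 24, 24, 29, 30, 32, 40]

Final merged array: [1, 5, 7, 18, 23, 24, 24, 29, 30, 32, 40]
Total comparisons: 10

The merged array is [1, 5, 7, 18, 23, 24, 24, 29, 30, 32, 40], requiring 10 comparisons. The merge step runs in O(n) time where n is the total number of elements.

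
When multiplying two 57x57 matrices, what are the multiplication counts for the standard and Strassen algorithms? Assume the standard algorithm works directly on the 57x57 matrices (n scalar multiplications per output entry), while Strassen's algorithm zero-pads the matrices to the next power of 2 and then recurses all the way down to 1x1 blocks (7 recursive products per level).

Matrix multiplication for 57x57 matrices:

Strassen's algorithm requires power-of-2 dimensions. Pad 57x57 to 64x64 (next power of 2).

Standard algorithm: 57^3 = 185193 multiplications
Strassen's algorithm: 7^(log2(64)) = 7^6 = 117649 multiplications
Savings: 185193 - 117649 = 67544 multiplications

Standard: 185193 multiplications (57^3). Strassen: 117649 multiplications (7^6, after padding to 64x64). Strassen reduces 8 recursive multiplications to 7 at each level.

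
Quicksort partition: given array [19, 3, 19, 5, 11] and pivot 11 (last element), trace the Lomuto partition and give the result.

Lomuto partition with pivot = 11:

Initial array: [19, 3, 19, 5, 11]

arr[0]=19 > 11: no swap
arr[1]=3 <= 11: swap with position 0, array becomes [3, 19, 19, 5, 11]
arr[2]=19 > 11: no swap
arr[3]=5 <= 11: swap with position 1, array becomes [3, 5, 19, 19, 11]

Place pivot at position 2: [3, 5, 11, 19, 19]
Pivot position: 2

After partitioning with pivot 11, the array becomes [3, 5, 11, 19, 19]. The pivot is placed at index 2. All elements to the left of the pivot are <= 11, and all elements to the right are > 11.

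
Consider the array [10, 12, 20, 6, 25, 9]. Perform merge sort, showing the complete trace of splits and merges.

Merge sort trace:

Split: [10, 12, 20, 6, 25, 9] -> [10, 12, 20] and [6, 25, 9]
  Split: [10, 12, 20] -> [10] and [12, 20]
    Split: [12, 20] -> [12] and [20]
    Merge: [12] + [20] -> [12, 20]
  Merge: [10] + [12, 20] -> [10, 12, 20]
  Split: [6, 25, 9] -> [6] and [25, 9]
    Split: [25, 9] -> [25] and [9]
    Merge: [25] + [9] -> [9, 25]
  Merge: [6] + [9, 25] -> [6, 9, 25]
Merge: [10, 12, 20] + [6, 9, 25] -> [6, 9, 10, 12, 20, 25]

Final sorted array: [6, 9, 10, 12, 20, 25]

The merge sort proceeds by recursively splitting the array and merging sorted halves.
After all merges, the sorted array is [6, 9, 10, 12, 20, 25].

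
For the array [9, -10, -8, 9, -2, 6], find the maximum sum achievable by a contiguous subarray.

Using Kadane's algorithm on [9, -10, -8, 9, -2, 6]:

Scanning through the array:
Position 1 (value -10): max_ending_here = -1, max_so_far = 9
Position 2 (value -8): max_ending_here = -8, max_so_far = 9
Position 3 (value 9): max_ending_here = 9, max_so_far = 9
Position 4 (value -2): max_ending_here = 7, max_so_far = 9
Position 5 (value 6): max_ending_here = 13, max_so_far = 13

Maximum subarray: [9, -2, 6]
Maximum sum: 13

The maximum subarray is [9, -2, 6] with sum 13. This subarray runs from index 3 to index 5.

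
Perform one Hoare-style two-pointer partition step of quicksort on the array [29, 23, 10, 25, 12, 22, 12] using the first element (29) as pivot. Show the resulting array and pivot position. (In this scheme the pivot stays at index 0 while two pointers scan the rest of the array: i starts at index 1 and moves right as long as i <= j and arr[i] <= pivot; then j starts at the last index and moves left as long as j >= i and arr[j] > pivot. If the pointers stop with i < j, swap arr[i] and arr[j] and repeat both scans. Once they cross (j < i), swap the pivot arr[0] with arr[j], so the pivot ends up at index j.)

Hoare-style two-pointer partition with pivot = 29:

Initial array: [29, 23, 10, 25, 12, 22, 12]

Pointers start at i = 1, j = 6.
i ends at 7, j ends at 6: the pointers have crossed (j < i), so scanning stops.

Swap pivot arr[0] with arr[6] to place pivot at position 6: [12, 23, 10, 25, 12, 22, 29]
Pivot position: 6

After partitioning with pivot 29, the array becomes [12, 23, 10, 25, 12, 22, 29]. The pivot is placed at index 6. All elements to the left of the pivot are <= 29, and all elements to the right are > 29.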